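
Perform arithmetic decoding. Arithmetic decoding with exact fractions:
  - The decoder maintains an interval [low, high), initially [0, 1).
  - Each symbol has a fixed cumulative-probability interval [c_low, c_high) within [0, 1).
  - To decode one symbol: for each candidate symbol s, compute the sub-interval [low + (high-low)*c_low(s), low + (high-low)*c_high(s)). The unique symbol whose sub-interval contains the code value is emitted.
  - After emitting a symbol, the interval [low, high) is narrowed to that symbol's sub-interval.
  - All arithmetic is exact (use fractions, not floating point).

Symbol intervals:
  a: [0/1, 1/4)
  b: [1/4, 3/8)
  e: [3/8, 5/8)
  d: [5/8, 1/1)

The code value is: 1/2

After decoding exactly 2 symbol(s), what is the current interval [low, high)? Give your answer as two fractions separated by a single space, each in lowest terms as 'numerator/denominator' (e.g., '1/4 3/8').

Step 1: interval [0/1, 1/1), width = 1/1 - 0/1 = 1/1
  'a': [0/1 + 1/1*0/1, 0/1 + 1/1*1/4) = [0/1, 1/4)
  'b': [0/1 + 1/1*1/4, 0/1 + 1/1*3/8) = [1/4, 3/8)
  'e': [0/1 + 1/1*3/8, 0/1 + 1/1*5/8) = [3/8, 5/8) <- contains code 1/2
  'd': [0/1 + 1/1*5/8, 0/1 + 1/1*1/1) = [5/8, 1/1)
  emit 'e', narrow to [3/8, 5/8)
Step 2: interval [3/8, 5/8), width = 5/8 - 3/8 = 1/4
  'a': [3/8 + 1/4*0/1, 3/8 + 1/4*1/4) = [3/8, 7/16)
  'b': [3/8 + 1/4*1/4, 3/8 + 1/4*3/8) = [7/16, 15/32)
  'e': [3/8 + 1/4*3/8, 3/8 + 1/4*5/8) = [15/32, 17/32) <- contains code 1/2
  'd': [3/8 + 1/4*5/8, 3/8 + 1/4*1/1) = [17/32, 5/8)
  emit 'e', narrow to [15/32, 17/32)

Answer: 15/32 17/32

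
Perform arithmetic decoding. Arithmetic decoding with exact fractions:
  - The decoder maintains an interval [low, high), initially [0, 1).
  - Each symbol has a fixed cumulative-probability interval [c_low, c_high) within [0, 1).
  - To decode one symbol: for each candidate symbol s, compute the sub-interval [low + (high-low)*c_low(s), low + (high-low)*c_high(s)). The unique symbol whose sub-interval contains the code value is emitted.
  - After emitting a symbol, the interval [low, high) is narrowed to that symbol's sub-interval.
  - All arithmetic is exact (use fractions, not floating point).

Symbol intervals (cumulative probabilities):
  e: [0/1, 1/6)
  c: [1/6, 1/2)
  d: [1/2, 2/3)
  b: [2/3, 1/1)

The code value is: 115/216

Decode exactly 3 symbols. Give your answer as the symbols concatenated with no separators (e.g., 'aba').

Answer: dce

Derivation:
Step 1: interval [0/1, 1/1), width = 1/1 - 0/1 = 1/1
  'e': [0/1 + 1/1*0/1, 0/1 + 1/1*1/6) = [0/1, 1/6)
  'c': [0/1 + 1/1*1/6, 0/1 + 1/1*1/2) = [1/6, 1/2)
  'd': [0/1 + 1/1*1/2, 0/1 + 1/1*2/3) = [1/2, 2/3) <- contains code 115/216
  'b': [0/1 + 1/1*2/3, 0/1 + 1/1*1/1) = [2/3, 1/1)
  emit 'd', narrow to [1/2, 2/3)
Step 2: interval [1/2, 2/3), width = 2/3 - 1/2 = 1/6
  'e': [1/2 + 1/6*0/1, 1/2 + 1/6*1/6) = [1/2, 19/36)
  'c': [1/2 + 1/6*1/6, 1/2 + 1/6*1/2) = [19/36, 7/12) <- contains code 115/216
  'd': [1/2 + 1/6*1/2, 1/2 + 1/6*2/3) = [7/12, 11/18)
  'b': [1/2 + 1/6*2/3, 1/2 + 1/6*1/1) = [11/18, 2/3)
  emit 'c', narrow to [19/36, 7/12)
Step 3: interval [19/36, 7/12), width = 7/12 - 19/36 = 1/18
  'e': [19/36 + 1/18*0/1, 19/36 + 1/18*1/6) = [19/36, 29/54) <- contains code 115/216
  'c': [19/36 + 1/18*1/6, 19/36 + 1/18*1/2) = [29/54, 5/9)
  'd': [19/36 + 1/18*1/2, 19/36 + 1/18*2/3) = [5/9, 61/108)
  'b': [19/36 + 1/18*2/3, 19/36 + 1/18*1/1) = [61/108, 7/12)
  emit 'e', narrow to [19/36, 29/54)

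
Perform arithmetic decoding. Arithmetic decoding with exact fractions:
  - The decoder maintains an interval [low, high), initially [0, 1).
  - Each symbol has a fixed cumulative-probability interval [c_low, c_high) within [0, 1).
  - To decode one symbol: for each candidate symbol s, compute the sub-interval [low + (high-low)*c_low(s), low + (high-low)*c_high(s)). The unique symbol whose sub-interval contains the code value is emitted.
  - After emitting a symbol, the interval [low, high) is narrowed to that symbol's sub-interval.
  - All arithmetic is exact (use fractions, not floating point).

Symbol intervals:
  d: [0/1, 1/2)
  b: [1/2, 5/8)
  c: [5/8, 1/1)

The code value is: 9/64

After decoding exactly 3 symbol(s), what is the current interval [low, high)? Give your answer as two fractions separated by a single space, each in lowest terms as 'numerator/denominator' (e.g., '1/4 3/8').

Step 1: interval [0/1, 1/1), width = 1/1 - 0/1 = 1/1
  'd': [0/1 + 1/1*0/1, 0/1 + 1/1*1/2) = [0/1, 1/2) <- contains code 9/64
  'b': [0/1 + 1/1*1/2, 0/1 + 1/1*5/8) = [1/2, 5/8)
  'c': [0/1 + 1/1*5/8, 0/1 + 1/1*1/1) = [5/8, 1/1)
  emit 'd', narrow to [0/1, 1/2)
Step 2: interval [0/1, 1/2), width = 1/2 - 0/1 = 1/2
  'd': [0/1 + 1/2*0/1, 0/1 + 1/2*1/2) = [0/1, 1/4) <- contains code 9/64
  'b': [0/1 + 1/2*1/2, 0/1 + 1/2*5/8) = [1/4, 5/16)
  'c': [0/1 + 1/2*5/8, 0/1 + 1/2*1/1) = [5/16, 1/2)
  emit 'd', narrow to [0/1, 1/4)
Step 3: interval [0/1, 1/4), width = 1/4 - 0/1 = 1/4
  'd': [0/1 + 1/4*0/1, 0/1 + 1/4*1/2) = [0/1, 1/8)
  'b': [0/1 + 1/4*1/2, 0/1 + 1/4*5/8) = [1/8, 5/32) <- contains code 9/64
  'c': [0/1 + 1/4*5/8, 0/1 + 1/4*1/1) = [5/32, 1/4)
  emit 'b', narrow to [1/8, 5/32)

Answer: 1/8 5/32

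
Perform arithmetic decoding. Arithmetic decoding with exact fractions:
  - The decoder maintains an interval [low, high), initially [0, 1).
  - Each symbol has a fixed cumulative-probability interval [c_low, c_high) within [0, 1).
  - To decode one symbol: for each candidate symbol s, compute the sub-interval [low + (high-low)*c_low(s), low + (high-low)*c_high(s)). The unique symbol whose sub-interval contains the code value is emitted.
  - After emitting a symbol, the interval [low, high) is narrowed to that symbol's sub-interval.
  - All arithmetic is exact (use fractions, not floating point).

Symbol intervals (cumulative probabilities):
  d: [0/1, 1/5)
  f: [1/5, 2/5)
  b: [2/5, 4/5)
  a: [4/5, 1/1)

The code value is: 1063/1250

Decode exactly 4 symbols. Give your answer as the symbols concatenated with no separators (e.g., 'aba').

Answer: afff

Derivation:
Step 1: interval [0/1, 1/1), width = 1/1 - 0/1 = 1/1
  'd': [0/1 + 1/1*0/1, 0/1 + 1/1*1/5) = [0/1, 1/5)
  'f': [0/1 + 1/1*1/5, 0/1 + 1/1*2/5) = [1/5, 2/5)
  'b': [0/1 + 1/1*2/5, 0/1 + 1/1*4/5) = [2/5, 4/5)
  'a': [0/1 + 1/1*4/5, 0/1 + 1/1*1/1) = [4/5, 1/1) <- contains code 1063/1250
  emit 'a', narrow to [4/5, 1/1)
Step 2: interval [4/5, 1/1), width = 1/1 - 4/5 = 1/5
  'd': [4/5 + 1/5*0/1, 4/5 + 1/5*1/5) = [4/5, 21/25)
  'f': [4/5 + 1/5*1/5, 4/5 + 1/5*2/5) = [21/25, 22/25) <- contains code 1063/1250
  'b': [4/5 + 1/5*2/5, 4/5 + 1/5*4/5) = [22/25, 24/25)
  'a': [4/5 + 1/5*4/5, 4/5 + 1/5*1/1) = [24/25, 1/1)
  emit 'f', narrow to [21/25, 22/25)
Step 3: interval [21/25, 22/25), width = 22/25 - 21/25 = 1/25
  'd': [21/25 + 1/25*0/1, 21/25 + 1/25*1/5) = [21/25, 106/125)
  'f': [21/25 + 1/25*1/5, 21/25 + 1/25*2/5) = [106/125, 107/125) <- contains code 1063/1250
  'b': [21/25 + 1/25*2/5, 21/25 + 1/25*4/5) = [107/125, 109/125)
  'a': [21/25 + 1/25*4/5, 21/25 + 1/25*1/1) = [109/125, 22/25)
  emit 'f', narrow to [106/125, 107/125)
Step 4: interval [106/125, 107/125), width = 107/125 - 106/125 = 1/125
  'd': [106/125 + 1/125*0/1, 106/125 + 1/125*1/5) = [106/125, 531/625)
  'f': [106/125 + 1/125*1/5, 106/125 + 1/125*2/5) = [531/625, 532/625) <- contains code 1063/1250
  'b': [106/125 + 1/125*2/5, 106/125 + 1/125*4/5) = [532/625, 534/625)
  'a': [106/125 + 1/125*4/5, 106/125 + 1/125*1/1) = [534/625, 107/125)
  emit 'f', narrow to [531/625, 532/625)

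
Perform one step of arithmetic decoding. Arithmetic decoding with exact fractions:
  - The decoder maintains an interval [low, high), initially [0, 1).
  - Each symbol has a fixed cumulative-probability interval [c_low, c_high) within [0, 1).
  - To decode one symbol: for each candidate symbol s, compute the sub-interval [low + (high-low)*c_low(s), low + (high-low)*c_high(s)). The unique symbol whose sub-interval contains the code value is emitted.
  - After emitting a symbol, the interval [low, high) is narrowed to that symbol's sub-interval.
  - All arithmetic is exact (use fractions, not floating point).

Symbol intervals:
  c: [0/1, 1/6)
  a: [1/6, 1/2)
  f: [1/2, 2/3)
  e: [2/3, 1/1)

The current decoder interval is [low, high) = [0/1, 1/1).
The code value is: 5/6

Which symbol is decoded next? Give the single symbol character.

Interval width = high − low = 1/1 − 0/1 = 1/1
Scaled code = (code − low) / width = (5/6 − 0/1) / 1/1 = 5/6
  c: [0/1, 1/6) 
  a: [1/6, 1/2) 
  f: [1/2, 2/3) 
  e: [2/3, 1/1) ← scaled code falls here ✓

Answer: e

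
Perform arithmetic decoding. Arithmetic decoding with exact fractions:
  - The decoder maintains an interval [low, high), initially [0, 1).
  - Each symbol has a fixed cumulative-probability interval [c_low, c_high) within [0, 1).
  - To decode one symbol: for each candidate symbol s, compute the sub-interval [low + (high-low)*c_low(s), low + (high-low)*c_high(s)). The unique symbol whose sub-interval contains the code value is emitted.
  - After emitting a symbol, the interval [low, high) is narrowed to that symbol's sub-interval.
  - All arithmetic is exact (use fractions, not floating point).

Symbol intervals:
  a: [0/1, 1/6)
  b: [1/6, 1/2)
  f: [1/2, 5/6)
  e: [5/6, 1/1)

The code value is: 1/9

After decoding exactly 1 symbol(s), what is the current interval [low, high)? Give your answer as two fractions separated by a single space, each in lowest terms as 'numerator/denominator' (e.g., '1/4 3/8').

Step 1: interval [0/1, 1/1), width = 1/1 - 0/1 = 1/1
  'a': [0/1 + 1/1*0/1, 0/1 + 1/1*1/6) = [0/1, 1/6) <- contains code 1/9
  'b': [0/1 + 1/1*1/6, 0/1 + 1/1*1/2) = [1/6, 1/2)
  'f': [0/1 + 1/1*1/2, 0/1 + 1/1*5/6) = [1/2, 5/6)
  'e': [0/1 + 1/1*5/6, 0/1 + 1/1*1/1) = [5/6, 1/1)
  emit 'a', narrow to [0/1, 1/6)

Answer: 0/1 1/6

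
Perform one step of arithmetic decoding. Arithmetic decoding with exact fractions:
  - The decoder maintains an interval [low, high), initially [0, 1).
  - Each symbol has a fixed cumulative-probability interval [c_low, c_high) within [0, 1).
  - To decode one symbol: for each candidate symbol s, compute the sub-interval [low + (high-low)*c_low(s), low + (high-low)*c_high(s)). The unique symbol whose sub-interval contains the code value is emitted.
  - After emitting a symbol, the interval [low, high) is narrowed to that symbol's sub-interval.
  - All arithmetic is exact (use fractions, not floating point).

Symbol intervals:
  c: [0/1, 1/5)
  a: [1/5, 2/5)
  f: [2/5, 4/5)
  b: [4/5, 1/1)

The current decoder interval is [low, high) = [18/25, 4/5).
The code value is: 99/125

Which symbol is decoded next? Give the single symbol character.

Answer: b

Derivation:
Interval width = high − low = 4/5 − 18/25 = 2/25
Scaled code = (code − low) / width = (99/125 − 18/25) / 2/25 = 9/10
  c: [0/1, 1/5) 
  a: [1/5, 2/5) 
  f: [2/5, 4/5) 
  b: [4/5, 1/1) ← scaled code falls here ✓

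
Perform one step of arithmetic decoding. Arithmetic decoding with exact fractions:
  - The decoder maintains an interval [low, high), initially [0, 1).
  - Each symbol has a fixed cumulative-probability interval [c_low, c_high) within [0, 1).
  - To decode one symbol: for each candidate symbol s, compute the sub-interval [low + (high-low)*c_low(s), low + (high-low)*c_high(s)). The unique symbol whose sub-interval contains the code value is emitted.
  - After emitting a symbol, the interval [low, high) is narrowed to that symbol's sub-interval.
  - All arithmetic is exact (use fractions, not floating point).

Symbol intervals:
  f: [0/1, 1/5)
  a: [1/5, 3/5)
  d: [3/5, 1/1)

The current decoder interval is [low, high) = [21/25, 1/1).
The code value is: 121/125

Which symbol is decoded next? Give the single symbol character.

Interval width = high − low = 1/1 − 21/25 = 4/25
Scaled code = (code − low) / width = (121/125 − 21/25) / 4/25 = 4/5
  f: [0/1, 1/5) 
  a: [1/5, 3/5) 
  d: [3/5, 1/1) ← scaled code falls here ✓

Answer: d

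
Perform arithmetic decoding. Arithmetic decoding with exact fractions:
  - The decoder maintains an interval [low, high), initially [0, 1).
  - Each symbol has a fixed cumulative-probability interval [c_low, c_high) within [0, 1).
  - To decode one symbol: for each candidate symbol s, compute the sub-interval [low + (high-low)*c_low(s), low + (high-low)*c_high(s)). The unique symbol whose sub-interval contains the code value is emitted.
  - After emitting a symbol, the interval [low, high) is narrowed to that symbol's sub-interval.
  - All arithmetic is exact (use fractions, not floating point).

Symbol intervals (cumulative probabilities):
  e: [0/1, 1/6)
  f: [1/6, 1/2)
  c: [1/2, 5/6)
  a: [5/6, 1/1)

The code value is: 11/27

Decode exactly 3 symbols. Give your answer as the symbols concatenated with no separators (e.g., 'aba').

Answer: fcc

Derivation:
Step 1: interval [0/1, 1/1), width = 1/1 - 0/1 = 1/1
  'e': [0/1 + 1/1*0/1, 0/1 + 1/1*1/6) = [0/1, 1/6)
  'f': [0/1 + 1/1*1/6, 0/1 + 1/1*1/2) = [1/6, 1/2) <- contains code 11/27
  'c': [0/1 + 1/1*1/2, 0/1 + 1/1*5/6) = [1/2, 5/6)
  'a': [0/1 + 1/1*5/6, 0/1 + 1/1*1/1) = [5/6, 1/1)
  emit 'f', narrow to [1/6, 1/2)
Step 2: interval [1/6, 1/2), width = 1/2 - 1/6 = 1/3
  'e': [1/6 + 1/3*0/1, 1/6 + 1/3*1/6) = [1/6, 2/9)
  'f': [1/6 + 1/3*1/6, 1/6 + 1/3*1/2) = [2/9, 1/3)
  'c': [1/6 + 1/3*1/2, 1/6 + 1/3*5/6) = [1/3, 4/9) <- contains code 11/27
  'a': [1/6 + 1/3*5/6, 1/6 + 1/3*1/1) = [4/9, 1/2)
  emit 'c', narrow to [1/3, 4/9)
Step 3: interval [1/3, 4/9), width = 4/9 - 1/3 = 1/9
  'e': [1/3 + 1/9*0/1, 1/3 + 1/9*1/6) = [1/3, 19/54)
  'f': [1/3 + 1/9*1/6, 1/3 + 1/9*1/2) = [19/54, 7/18)
  'c': [1/3 + 1/9*1/2, 1/3 + 1/9*5/6) = [7/18, 23/54) <- contains code 11/27
  'a': [1/3 + 1/9*5/6, 1/3 + 1/9*1/1) = [23/54, 4/9)
  emit 'c', narrow to [7/18, 23/54)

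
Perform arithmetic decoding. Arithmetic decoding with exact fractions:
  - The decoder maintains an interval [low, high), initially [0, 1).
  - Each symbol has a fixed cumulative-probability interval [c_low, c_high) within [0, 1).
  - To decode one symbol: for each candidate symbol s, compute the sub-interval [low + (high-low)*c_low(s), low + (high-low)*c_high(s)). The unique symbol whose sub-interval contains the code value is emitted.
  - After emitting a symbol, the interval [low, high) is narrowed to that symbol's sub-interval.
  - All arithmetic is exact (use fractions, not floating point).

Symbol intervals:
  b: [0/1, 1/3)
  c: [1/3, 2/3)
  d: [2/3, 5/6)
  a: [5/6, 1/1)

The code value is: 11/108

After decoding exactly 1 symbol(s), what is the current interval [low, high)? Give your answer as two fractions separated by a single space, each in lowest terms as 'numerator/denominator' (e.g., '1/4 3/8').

Answer: 0/1 1/3

Derivation:
Step 1: interval [0/1, 1/1), width = 1/1 - 0/1 = 1/1
  'b': [0/1 + 1/1*0/1, 0/1 + 1/1*1/3) = [0/1, 1/3) <- contains code 11/108
  'c': [0/1 + 1/1*1/3, 0/1 + 1/1*2/3) = [1/3, 2/3)
  'd': [0/1 + 1/1*2/3, 0/1 + 1/1*5/6) = [2/3, 5/6)
  'a': [0/1 + 1/1*5/6, 0/1 + 1/1*1/1) = [5/6, 1/1)
  emit 'b', narrow to [0/1, 1/3)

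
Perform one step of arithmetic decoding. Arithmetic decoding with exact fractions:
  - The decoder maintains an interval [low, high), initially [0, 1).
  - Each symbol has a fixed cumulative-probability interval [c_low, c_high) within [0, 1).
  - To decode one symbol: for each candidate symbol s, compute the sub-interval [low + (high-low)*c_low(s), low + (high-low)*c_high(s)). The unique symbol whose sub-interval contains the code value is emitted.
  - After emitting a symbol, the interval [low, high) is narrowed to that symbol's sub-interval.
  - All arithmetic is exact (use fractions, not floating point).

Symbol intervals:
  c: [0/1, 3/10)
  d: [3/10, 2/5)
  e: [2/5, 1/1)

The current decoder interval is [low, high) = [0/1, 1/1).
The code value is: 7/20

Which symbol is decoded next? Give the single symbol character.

Interval width = high − low = 1/1 − 0/1 = 1/1
Scaled code = (code − low) / width = (7/20 − 0/1) / 1/1 = 7/20
  c: [0/1, 3/10) 
  d: [3/10, 2/5) ← scaled code falls here ✓
  e: [2/5, 1/1) 

Answer: d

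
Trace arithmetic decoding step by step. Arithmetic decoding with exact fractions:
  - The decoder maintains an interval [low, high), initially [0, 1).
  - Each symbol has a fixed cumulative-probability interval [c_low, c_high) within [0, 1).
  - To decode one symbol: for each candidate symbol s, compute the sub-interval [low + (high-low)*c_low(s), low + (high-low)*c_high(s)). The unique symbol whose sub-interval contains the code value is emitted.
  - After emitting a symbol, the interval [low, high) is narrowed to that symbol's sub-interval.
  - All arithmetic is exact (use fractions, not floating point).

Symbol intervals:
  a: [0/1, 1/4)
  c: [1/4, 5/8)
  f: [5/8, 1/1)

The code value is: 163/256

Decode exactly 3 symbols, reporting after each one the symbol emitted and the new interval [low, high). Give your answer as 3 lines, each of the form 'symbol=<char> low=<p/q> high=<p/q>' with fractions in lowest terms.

Answer: symbol=f low=5/8 high=1/1
symbol=a low=5/8 high=23/32
symbol=a low=5/8 high=83/128

Derivation:
Step 1: interval [0/1, 1/1), width = 1/1 - 0/1 = 1/1
  'a': [0/1 + 1/1*0/1, 0/1 + 1/1*1/4) = [0/1, 1/4)
  'c': [0/1 + 1/1*1/4, 0/1 + 1/1*5/8) = [1/4, 5/8)
  'f': [0/1 + 1/1*5/8, 0/1 + 1/1*1/1) = [5/8, 1/1) <- contains code 163/256
  emit 'f', narrow to [5/8, 1/1)
Step 2: interval [5/8, 1/1), width = 1/1 - 5/8 = 3/8
  'a': [5/8 + 3/8*0/1, 5/8 + 3/8*1/4) = [5/8, 23/32) <- contains code 163/256
  'c': [5/8 + 3/8*1/4, 5/8 + 3/8*5/8) = [23/32, 55/64)
  'f': [5/8 + 3/8*5/8, 5/8 + 3/8*1/1) = [55/64, 1/1)
  emit 'a', narrow to [5/8, 23/32)
Step 3: interval [5/8, 23/32), width = 23/32 - 5/8 = 3/32
  'a': [5/8 + 3/32*0/1, 5/8 + 3/32*1/4) = [5/8, 83/128) <- contains code 163/256
  'c': [5/8 + 3/32*1/4, 5/8 + 3/32*5/8) = [83/128, 175/256)
  'f': [5/8 + 3/32*5/8, 5/8 + 3/32*1/1) = [175/256, 23/32)
  emit 'a', narrow to [5/8, 83/128)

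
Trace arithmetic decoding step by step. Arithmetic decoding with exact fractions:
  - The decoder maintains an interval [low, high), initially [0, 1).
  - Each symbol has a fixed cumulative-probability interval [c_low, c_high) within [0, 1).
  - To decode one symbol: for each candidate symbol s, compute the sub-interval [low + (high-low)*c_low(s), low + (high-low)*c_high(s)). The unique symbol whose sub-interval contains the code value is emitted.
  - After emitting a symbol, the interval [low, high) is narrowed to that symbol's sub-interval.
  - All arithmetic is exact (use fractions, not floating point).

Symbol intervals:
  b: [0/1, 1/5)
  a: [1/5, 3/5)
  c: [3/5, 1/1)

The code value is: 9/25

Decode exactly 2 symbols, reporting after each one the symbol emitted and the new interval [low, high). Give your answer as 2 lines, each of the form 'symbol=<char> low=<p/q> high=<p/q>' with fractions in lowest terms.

Step 1: interval [0/1, 1/1), width = 1/1 - 0/1 = 1/1
  'b': [0/1 + 1/1*0/1, 0/1 + 1/1*1/5) = [0/1, 1/5)
  'a': [0/1 + 1/1*1/5, 0/1 + 1/1*3/5) = [1/5, 3/5) <- contains code 9/25
  'c': [0/1 + 1/1*3/5, 0/1 + 1/1*1/1) = [3/5, 1/1)
  emit 'a', narrow to [1/5, 3/5)
Step 2: interval [1/5, 3/5), width = 3/5 - 1/5 = 2/5
  'b': [1/5 + 2/5*0/1, 1/5 + 2/5*1/5) = [1/5, 7/25)
  'a': [1/5 + 2/5*1/5, 1/5 + 2/5*3/5) = [7/25, 11/25) <- contains code 9/25
  'c': [1/5 + 2/5*3/5, 1/5 + 2/5*1/1) = [11/25, 3/5)
  emit 'a', narrow to [7/25, 11/25)

Answer: symbol=a low=1/5 high=3/5
symbol=a low=7/25 high=11/25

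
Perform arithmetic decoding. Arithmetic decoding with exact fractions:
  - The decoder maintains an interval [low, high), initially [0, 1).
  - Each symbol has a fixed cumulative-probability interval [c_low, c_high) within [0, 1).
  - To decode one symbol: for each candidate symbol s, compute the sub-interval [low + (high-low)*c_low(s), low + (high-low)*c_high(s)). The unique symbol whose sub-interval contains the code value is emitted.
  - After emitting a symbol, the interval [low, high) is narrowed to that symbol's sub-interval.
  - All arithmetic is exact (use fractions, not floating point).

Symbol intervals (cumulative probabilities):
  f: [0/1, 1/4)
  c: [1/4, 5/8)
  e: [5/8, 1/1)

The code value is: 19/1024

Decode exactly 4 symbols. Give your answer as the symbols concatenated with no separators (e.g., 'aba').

Step 1: interval [0/1, 1/1), width = 1/1 - 0/1 = 1/1
  'f': [0/1 + 1/1*0/1, 0/1 + 1/1*1/4) = [0/1, 1/4) <- contains code 19/1024
  'c': [0/1 + 1/1*1/4, 0/1 + 1/1*5/8) = [1/4, 5/8)
  'e': [0/1 + 1/1*5/8, 0/1 + 1/1*1/1) = [5/8, 1/1)
  emit 'f', narrow to [0/1, 1/4)
Step 2: interval [0/1, 1/4), width = 1/4 - 0/1 = 1/4
  'f': [0/1 + 1/4*0/1, 0/1 + 1/4*1/4) = [0/1, 1/16) <- contains code 19/1024
  'c': [0/1 + 1/4*1/4, 0/1 + 1/4*5/8) = [1/16, 5/32)
  'e': [0/1 + 1/4*5/8, 0/1 + 1/4*1/1) = [5/32, 1/4)
  emit 'f', narrow to [0/1, 1/16)
Step 3: interval [0/1, 1/16), width = 1/16 - 0/1 = 1/16
  'f': [0/1 + 1/16*0/1, 0/1 + 1/16*1/4) = [0/1, 1/64)
  'c': [0/1 + 1/16*1/4, 0/1 + 1/16*5/8) = [1/64, 5/128) <- contains code 19/1024
  'e': [0/1 + 1/16*5/8, 0/1 + 1/16*1/1) = [5/128, 1/16)
  emit 'c', narrow to [1/64, 5/128)
Step 4: interval [1/64, 5/128), width = 5/128 - 1/64 = 3/128
  'f': [1/64 + 3/128*0/1, 1/64 + 3/128*1/4) = [1/64, 11/512) <- contains code 19/1024
  'c': [1/64 + 3/128*1/4, 1/64 + 3/128*5/8) = [11/512, 31/1024)
  'e': [1/64 + 3/128*5/8, 1/64 + 3/128*1/1) = [31/1024, 5/128)
  emit 'f', narrow to [1/64, 11/512)

Answer: ffcf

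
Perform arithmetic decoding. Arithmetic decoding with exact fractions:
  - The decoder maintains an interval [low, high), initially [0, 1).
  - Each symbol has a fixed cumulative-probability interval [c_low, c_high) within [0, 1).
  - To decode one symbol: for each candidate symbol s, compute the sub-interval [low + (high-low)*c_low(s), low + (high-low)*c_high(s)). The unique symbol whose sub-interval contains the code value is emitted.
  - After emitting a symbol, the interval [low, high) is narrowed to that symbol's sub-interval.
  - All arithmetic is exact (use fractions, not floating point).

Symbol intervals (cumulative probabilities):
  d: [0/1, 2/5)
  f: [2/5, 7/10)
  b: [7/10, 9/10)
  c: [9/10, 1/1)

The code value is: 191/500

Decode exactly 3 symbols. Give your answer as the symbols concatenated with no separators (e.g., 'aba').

Step 1: interval [0/1, 1/1), width = 1/1 - 0/1 = 1/1
  'd': [0/1 + 1/1*0/1, 0/1 + 1/1*2/5) = [0/1, 2/5) <- contains code 191/500
  'f': [0/1 + 1/1*2/5, 0/1 + 1/1*7/10) = [2/5, 7/10)
  'b': [0/1 + 1/1*7/10, 0/1 + 1/1*9/10) = [7/10, 9/10)
  'c': [0/1 + 1/1*9/10, 0/1 + 1/1*1/1) = [9/10, 1/1)
  emit 'd', narrow to [0/1, 2/5)
Step 2: interval [0/1, 2/5), width = 2/5 - 0/1 = 2/5
  'd': [0/1 + 2/5*0/1, 0/1 + 2/5*2/5) = [0/1, 4/25)
  'f': [0/1 + 2/5*2/5, 0/1 + 2/5*7/10) = [4/25, 7/25)
  'b': [0/1 + 2/5*7/10, 0/1 + 2/5*9/10) = [7/25, 9/25)
  'c': [0/1 + 2/5*9/10, 0/1 + 2/5*1/1) = [9/25, 2/5) <- contains code 191/500
  emit 'c', narrow to [9/25, 2/5)
Step 3: interval [9/25, 2/5), width = 2/5 - 9/25 = 1/25
  'd': [9/25 + 1/25*0/1, 9/25 + 1/25*2/5) = [9/25, 47/125)
  'f': [9/25 + 1/25*2/5, 9/25 + 1/25*7/10) = [47/125, 97/250) <- contains code 191/500
  'b': [9/25 + 1/25*7/10, 9/25 + 1/25*9/10) = [97/250, 99/250)
  'c': [9/25 + 1/25*9/10, 9/25 + 1/25*1/1) = [99/250, 2/5)
  emit 'f', narrow to [47/125, 97/250)

Answer: dcf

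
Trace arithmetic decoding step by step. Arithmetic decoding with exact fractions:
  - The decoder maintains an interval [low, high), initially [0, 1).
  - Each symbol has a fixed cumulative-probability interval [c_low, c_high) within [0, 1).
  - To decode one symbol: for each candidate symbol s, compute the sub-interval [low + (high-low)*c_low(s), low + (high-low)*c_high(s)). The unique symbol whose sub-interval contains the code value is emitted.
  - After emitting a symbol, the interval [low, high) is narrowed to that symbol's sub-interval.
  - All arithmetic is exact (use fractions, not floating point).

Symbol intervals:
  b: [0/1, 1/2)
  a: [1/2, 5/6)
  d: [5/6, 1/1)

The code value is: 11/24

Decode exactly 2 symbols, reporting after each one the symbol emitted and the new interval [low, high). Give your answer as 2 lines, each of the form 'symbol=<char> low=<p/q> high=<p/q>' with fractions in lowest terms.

Answer: symbol=b low=0/1 high=1/2
symbol=d low=5/12 high=1/2

Derivation:
Step 1: interval [0/1, 1/1), width = 1/1 - 0/1 = 1/1
  'b': [0/1 + 1/1*0/1, 0/1 + 1/1*1/2) = [0/1, 1/2) <- contains code 11/24
  'a': [0/1 + 1/1*1/2, 0/1 + 1/1*5/6) = [1/2, 5/6)
  'd': [0/1 + 1/1*5/6, 0/1 + 1/1*1/1) = [5/6, 1/1)
  emit 'b', narrow to [0/1, 1/2)
Step 2: interval [0/1, 1/2), width = 1/2 - 0/1 = 1/2
  'b': [0/1 + 1/2*0/1, 0/1 + 1/2*1/2) = [0/1, 1/4)
  'a': [0/1 + 1/2*1/2, 0/1 + 1/2*5/6) = [1/4, 5/12)
  'd': [0/1 + 1/2*5/6, 0/1 + 1/2*1/1) = [5/12, 1/2) <- contains code 11/24
  emit 'd', narrow to [5/12, 1/2)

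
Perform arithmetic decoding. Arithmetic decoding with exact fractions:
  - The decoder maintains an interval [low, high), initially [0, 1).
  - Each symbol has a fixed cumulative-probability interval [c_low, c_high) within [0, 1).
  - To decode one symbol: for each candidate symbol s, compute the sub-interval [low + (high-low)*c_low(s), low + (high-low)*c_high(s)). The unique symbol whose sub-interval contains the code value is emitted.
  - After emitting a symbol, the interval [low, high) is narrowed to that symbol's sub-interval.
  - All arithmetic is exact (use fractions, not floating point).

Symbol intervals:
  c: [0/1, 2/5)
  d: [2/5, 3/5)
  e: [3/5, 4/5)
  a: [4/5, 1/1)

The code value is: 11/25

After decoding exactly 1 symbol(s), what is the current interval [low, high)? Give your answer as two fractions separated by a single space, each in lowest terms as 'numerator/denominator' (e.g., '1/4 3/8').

Step 1: interval [0/1, 1/1), width = 1/1 - 0/1 = 1/1
  'c': [0/1 + 1/1*0/1, 0/1 + 1/1*2/5) = [0/1, 2/5)
  'd': [0/1 + 1/1*2/5, 0/1 + 1/1*3/5) = [2/5, 3/5) <- contains code 11/25
  'e': [0/1 + 1/1*3/5, 0/1 + 1/1*4/5) = [3/5, 4/5)
  'a': [0/1 + 1/1*4/5, 0/1 + 1/1*1/1) = [4/5, 1/1)
  emit 'd', narrow to [2/5, 3/5)

Answer: 2/5 3/5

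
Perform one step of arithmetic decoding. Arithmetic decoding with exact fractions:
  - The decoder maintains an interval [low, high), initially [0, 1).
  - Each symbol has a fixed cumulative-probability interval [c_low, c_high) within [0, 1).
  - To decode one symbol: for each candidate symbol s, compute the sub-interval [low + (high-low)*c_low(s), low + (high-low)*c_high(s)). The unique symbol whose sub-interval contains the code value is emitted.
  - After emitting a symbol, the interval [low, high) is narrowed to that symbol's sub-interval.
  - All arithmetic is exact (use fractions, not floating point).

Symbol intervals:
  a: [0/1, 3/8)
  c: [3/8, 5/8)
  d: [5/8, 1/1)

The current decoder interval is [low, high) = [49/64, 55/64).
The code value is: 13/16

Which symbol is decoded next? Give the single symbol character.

Interval width = high − low = 55/64 − 49/64 = 3/32
Scaled code = (code − low) / width = (13/16 − 49/64) / 3/32 = 1/2
  a: [0/1, 3/8) 
  c: [3/8, 5/8) ← scaled code falls here ✓
  d: [5/8, 1/1) 

Answer: c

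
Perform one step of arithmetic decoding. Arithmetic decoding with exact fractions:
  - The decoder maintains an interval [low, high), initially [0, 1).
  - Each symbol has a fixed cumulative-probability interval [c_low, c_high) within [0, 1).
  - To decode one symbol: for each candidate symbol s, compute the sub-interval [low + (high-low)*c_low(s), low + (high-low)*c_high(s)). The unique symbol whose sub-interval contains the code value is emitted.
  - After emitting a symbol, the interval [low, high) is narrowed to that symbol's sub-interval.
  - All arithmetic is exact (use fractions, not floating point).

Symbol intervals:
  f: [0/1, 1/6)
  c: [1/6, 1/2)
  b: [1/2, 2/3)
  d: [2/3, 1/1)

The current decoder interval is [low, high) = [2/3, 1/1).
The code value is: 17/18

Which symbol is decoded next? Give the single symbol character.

Answer: d

Derivation:
Interval width = high − low = 1/1 − 2/3 = 1/3
Scaled code = (code − low) / width = (17/18 − 2/3) / 1/3 = 5/6
  f: [0/1, 1/6) 
  c: [1/6, 1/2) 
  b: [1/2, 2/3) 
  d: [2/3, 1/1) ← scaled code falls here ✓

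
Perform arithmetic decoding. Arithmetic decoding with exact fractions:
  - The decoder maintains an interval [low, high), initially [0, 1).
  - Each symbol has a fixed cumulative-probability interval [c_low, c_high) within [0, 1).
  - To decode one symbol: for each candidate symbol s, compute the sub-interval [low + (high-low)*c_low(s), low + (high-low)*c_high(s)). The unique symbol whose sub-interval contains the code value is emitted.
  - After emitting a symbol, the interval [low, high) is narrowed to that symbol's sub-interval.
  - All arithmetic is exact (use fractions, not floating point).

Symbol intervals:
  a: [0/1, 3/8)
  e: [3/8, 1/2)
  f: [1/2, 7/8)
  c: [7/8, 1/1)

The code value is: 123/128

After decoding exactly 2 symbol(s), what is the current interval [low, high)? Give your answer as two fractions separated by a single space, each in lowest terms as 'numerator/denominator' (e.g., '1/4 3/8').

Step 1: interval [0/1, 1/1), width = 1/1 - 0/1 = 1/1
  'a': [0/1 + 1/1*0/1, 0/1 + 1/1*3/8) = [0/1, 3/8)
  'e': [0/1 + 1/1*3/8, 0/1 + 1/1*1/2) = [3/8, 1/2)
  'f': [0/1 + 1/1*1/2, 0/1 + 1/1*7/8) = [1/2, 7/8)
  'c': [0/1 + 1/1*7/8, 0/1 + 1/1*1/1) = [7/8, 1/1) <- contains code 123/128
  emit 'c', narrow to [7/8, 1/1)
Step 2: interval [7/8, 1/1), width = 1/1 - 7/8 = 1/8
  'a': [7/8 + 1/8*0/1, 7/8 + 1/8*3/8) = [7/8, 59/64)
  'e': [7/8 + 1/8*3/8, 7/8 + 1/8*1/2) = [59/64, 15/16)
  'f': [7/8 + 1/8*1/2, 7/8 + 1/8*7/8) = [15/16, 63/64) <- contains code 123/128
  'c': [7/8 + 1/8*7/8, 7/8 + 1/8*1/1) = [63/64, 1/1)
  emit 'f', narrow to [15/16, 63/64)

Answer: 15/16 63/64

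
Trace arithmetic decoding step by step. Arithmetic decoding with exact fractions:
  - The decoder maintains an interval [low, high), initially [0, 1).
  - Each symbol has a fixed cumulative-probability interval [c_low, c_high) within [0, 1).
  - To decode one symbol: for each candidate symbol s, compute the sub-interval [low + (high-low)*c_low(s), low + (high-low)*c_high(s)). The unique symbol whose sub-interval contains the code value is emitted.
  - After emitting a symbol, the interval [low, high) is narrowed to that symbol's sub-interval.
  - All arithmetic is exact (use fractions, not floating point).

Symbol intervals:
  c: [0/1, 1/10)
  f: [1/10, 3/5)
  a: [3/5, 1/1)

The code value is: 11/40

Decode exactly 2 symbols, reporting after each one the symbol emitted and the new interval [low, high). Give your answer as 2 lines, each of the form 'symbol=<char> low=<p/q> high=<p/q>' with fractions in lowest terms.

Answer: symbol=f low=1/10 high=3/5
symbol=f low=3/20 high=2/5

Derivation:
Step 1: interval [0/1, 1/1), width = 1/1 - 0/1 = 1/1
  'c': [0/1 + 1/1*0/1, 0/1 + 1/1*1/10) = [0/1, 1/10)
  'f': [0/1 + 1/1*1/10, 0/1 + 1/1*3/5) = [1/10, 3/5) <- contains code 11/40
  'a': [0/1 + 1/1*3/5, 0/1 + 1/1*1/1) = [3/5, 1/1)
  emit 'f', narrow to [1/10, 3/5)
Step 2: interval [1/10, 3/5), width = 3/5 - 1/10 = 1/2
  'c': [1/10 + 1/2*0/1, 1/10 + 1/2*1/10) = [1/10, 3/20)
  'f': [1/10 + 1/2*1/10, 1/10 + 1/2*3/5) = [3/20, 2/5) <- contains code 11/40
  'a': [1/10 + 1/2*3/5, 1/10 + 1/2*1/1) = [2/5, 3/5)
  emit 'f', narrow to [3/20, 2/5)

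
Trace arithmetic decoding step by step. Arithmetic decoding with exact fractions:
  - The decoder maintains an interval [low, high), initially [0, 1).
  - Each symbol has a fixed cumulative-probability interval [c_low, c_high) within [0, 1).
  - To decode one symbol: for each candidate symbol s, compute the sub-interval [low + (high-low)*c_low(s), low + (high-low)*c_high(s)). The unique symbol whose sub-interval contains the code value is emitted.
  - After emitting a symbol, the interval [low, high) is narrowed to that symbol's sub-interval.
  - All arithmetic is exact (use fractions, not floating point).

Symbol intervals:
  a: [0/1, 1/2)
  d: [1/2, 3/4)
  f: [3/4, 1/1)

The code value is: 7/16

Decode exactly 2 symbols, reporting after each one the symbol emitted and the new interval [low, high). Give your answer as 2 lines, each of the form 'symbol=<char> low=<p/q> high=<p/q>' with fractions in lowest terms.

Answer: symbol=a low=0/1 high=1/2
symbol=f low=3/8 high=1/2

Derivation:
Step 1: interval [0/1, 1/1), width = 1/1 - 0/1 = 1/1
  'a': [0/1 + 1/1*0/1, 0/1 + 1/1*1/2) = [0/1, 1/2) <- contains code 7/16
  'd': [0/1 + 1/1*1/2, 0/1 + 1/1*3/4) = [1/2, 3/4)
  'f': [0/1 + 1/1*3/4, 0/1 + 1/1*1/1) = [3/4, 1/1)
  emit 'a', narrow to [0/1, 1/2)
Step 2: interval [0/1, 1/2), width = 1/2 - 0/1 = 1/2
  'a': [0/1 + 1/2*0/1, 0/1 + 1/2*1/2) = [0/1, 1/4)
  'd': [0/1 + 1/2*1/2, 0/1 + 1/2*3/4) = [1/4, 3/8)
  'f': [0/1 + 1/2*3/4, 0/1 + 1/2*1/1) = [3/8, 1/2) <- contains code 7/16
  emit 'f', narrow to [3/8, 1/2)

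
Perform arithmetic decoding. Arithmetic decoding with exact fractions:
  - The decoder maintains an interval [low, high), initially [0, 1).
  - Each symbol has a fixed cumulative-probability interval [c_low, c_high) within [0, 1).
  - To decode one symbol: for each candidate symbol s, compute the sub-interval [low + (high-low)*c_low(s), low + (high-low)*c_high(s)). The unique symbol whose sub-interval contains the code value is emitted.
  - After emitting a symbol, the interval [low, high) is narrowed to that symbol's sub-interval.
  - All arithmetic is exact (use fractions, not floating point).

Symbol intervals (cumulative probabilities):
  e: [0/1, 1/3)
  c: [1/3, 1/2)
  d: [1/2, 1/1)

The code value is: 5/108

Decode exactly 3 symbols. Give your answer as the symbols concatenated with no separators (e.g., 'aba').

Step 1: interval [0/1, 1/1), width = 1/1 - 0/1 = 1/1
  'e': [0/1 + 1/1*0/1, 0/1 + 1/1*1/3) = [0/1, 1/3) <- contains code 5/108
  'c': [0/1 + 1/1*1/3, 0/1 + 1/1*1/2) = [1/3, 1/2)
  'd': [0/1 + 1/1*1/2, 0/1 + 1/1*1/1) = [1/2, 1/1)
  emit 'e', narrow to [0/1, 1/3)
Step 2: interval [0/1, 1/3), width = 1/3 - 0/1 = 1/3
  'e': [0/1 + 1/3*0/1, 0/1 + 1/3*1/3) = [0/1, 1/9) <- contains code 5/108
  'c': [0/1 + 1/3*1/3, 0/1 + 1/3*1/2) = [1/9, 1/6)
  'd': [0/1 + 1/3*1/2, 0/1 + 1/3*1/1) = [1/6, 1/3)
  emit 'e', narrow to [0/1, 1/9)
Step 3: interval [0/1, 1/9), width = 1/9 - 0/1 = 1/9
  'e': [0/1 + 1/9*0/1, 0/1 + 1/9*1/3) = [0/1, 1/27)
  'c': [0/1 + 1/9*1/3, 0/1 + 1/9*1/2) = [1/27, 1/18) <- contains code 5/108
  'd': [0/1 + 1/9*1/2, 0/1 + 1/9*1/1) = [1/18, 1/9)
  emit 'c', narrow to [1/27, 1/18)

Answer: eec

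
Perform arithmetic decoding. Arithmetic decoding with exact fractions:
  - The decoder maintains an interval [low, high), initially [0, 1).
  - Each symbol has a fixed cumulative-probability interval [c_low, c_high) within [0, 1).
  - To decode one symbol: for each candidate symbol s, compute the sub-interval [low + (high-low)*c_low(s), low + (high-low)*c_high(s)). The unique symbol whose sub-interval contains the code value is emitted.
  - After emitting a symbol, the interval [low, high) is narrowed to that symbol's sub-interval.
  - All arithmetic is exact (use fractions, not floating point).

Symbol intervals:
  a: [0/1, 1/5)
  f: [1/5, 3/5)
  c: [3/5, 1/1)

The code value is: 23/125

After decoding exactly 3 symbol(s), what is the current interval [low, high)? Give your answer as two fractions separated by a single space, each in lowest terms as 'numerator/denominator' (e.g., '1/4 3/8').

Answer: 21/125 1/5

Derivation:
Step 1: interval [0/1, 1/1), width = 1/1 - 0/1 = 1/1
  'a': [0/1 + 1/1*0/1, 0/1 + 1/1*1/5) = [0/1, 1/5) <- contains code 23/125
  'f': [0/1 + 1/1*1/5, 0/1 + 1/1*3/5) = [1/5, 3/5)
  'c': [0/1 + 1/1*3/5, 0/1 + 1/1*1/1) = [3/5, 1/1)
  emit 'a', narrow to [0/1, 1/5)
Step 2: interval [0/1, 1/5), width = 1/5 - 0/1 = 1/5
  'a': [0/1 + 1/5*0/1, 0/1 + 1/5*1/5) = [0/1, 1/25)
  'f': [0/1 + 1/5*1/5, 0/1 + 1/5*3/5) = [1/25, 3/25)
  'c': [0/1 + 1/5*3/5, 0/1 + 1/5*1/1) = [3/25, 1/5) <- contains code 23/125
  emit 'c', narrow to [3/25, 1/5)
Step 3: interval [3/25, 1/5), width = 1/5 - 3/25 = 2/25
  'a': [3/25 + 2/25*0/1, 3/25 + 2/25*1/5) = [3/25, 17/125)
  'f': [3/25 + 2/25*1/5, 3/25 + 2/25*3/5) = [17/125, 21/125)
  'c': [3/25 + 2/25*3/5, 3/25 + 2/25*1/1) = [21/125, 1/5) <- contains code 23/125
  emit 'c', narrow to [21/125, 1/5)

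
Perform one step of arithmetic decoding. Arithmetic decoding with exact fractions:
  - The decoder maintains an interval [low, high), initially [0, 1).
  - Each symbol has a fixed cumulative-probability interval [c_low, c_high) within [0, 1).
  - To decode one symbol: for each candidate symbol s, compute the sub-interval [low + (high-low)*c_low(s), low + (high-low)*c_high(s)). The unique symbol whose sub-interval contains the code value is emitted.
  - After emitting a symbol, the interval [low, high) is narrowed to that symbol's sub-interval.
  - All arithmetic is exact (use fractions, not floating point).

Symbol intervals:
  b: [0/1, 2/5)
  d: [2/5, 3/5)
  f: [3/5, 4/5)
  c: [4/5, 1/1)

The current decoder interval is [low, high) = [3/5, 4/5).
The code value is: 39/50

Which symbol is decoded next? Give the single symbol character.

Answer: c

Derivation:
Interval width = high − low = 4/5 − 3/5 = 1/5
Scaled code = (code − low) / width = (39/50 − 3/5) / 1/5 = 9/10
  b: [0/1, 2/5) 
  d: [2/5, 3/5) 
  f: [3/5, 4/5) 
  c: [4/5, 1/1) ← scaled code falls here ✓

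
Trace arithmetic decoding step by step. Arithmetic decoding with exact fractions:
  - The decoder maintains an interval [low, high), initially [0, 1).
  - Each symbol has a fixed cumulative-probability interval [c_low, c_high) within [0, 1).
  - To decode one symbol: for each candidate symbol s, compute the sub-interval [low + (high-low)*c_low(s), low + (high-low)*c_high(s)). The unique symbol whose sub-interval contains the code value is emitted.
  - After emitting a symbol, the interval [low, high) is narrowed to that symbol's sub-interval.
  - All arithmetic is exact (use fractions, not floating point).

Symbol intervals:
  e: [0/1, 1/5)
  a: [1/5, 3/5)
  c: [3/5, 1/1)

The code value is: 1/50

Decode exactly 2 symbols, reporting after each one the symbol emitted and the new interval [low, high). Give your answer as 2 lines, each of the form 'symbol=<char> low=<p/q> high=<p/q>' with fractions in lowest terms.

Answer: symbol=e low=0/1 high=1/5
symbol=e low=0/1 high=1/25

Derivation:
Step 1: interval [0/1, 1/1), width = 1/1 - 0/1 = 1/1
  'e': [0/1 + 1/1*0/1, 0/1 + 1/1*1/5) = [0/1, 1/5) <- contains code 1/50
  'a': [0/1 + 1/1*1/5, 0/1 + 1/1*3/5) = [1/5, 3/5)
  'c': [0/1 + 1/1*3/5, 0/1 + 1/1*1/1) = [3/5, 1/1)
  emit 'e', narrow to [0/1, 1/5)
Step 2: interval [0/1, 1/5), width = 1/5 - 0/1 = 1/5
  'e': [0/1 + 1/5*0/1, 0/1 + 1/5*1/5) = [0/1, 1/25) <- contains code 1/50
  'a': [0/1 + 1/5*1/5, 0/1 + 1/5*3/5) = [1/25, 3/25)
  'c': [0/1 + 1/5*3/5, 0/1 + 1/5*1/1) = [3/25, 1/5)
  emit 'e', narrow to [0/1, 1/25)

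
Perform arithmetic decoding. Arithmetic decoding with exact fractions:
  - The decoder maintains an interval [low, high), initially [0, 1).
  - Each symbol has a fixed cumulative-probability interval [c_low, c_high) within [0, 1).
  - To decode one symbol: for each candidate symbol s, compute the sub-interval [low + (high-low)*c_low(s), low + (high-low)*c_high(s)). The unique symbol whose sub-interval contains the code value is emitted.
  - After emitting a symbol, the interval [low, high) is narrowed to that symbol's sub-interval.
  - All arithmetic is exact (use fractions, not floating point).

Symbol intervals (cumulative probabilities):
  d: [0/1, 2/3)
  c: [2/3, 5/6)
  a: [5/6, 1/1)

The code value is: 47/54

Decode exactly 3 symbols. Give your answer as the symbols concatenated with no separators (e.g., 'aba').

Answer: add

Derivation:
Step 1: interval [0/1, 1/1), width = 1/1 - 0/1 = 1/1
  'd': [0/1 + 1/1*0/1, 0/1 + 1/1*2/3) = [0/1, 2/3)
  'c': [0/1 + 1/1*2/3, 0/1 + 1/1*5/6) = [2/3, 5/6)
  'a': [0/1 + 1/1*5/6, 0/1 + 1/1*1/1) = [5/6, 1/1) <- contains code 47/54
  emit 'a', narrow to [5/6, 1/1)
Step 2: interval [5/6, 1/1), width = 1/1 - 5/6 = 1/6
  'd': [5/6 + 1/6*0/1, 5/6 + 1/6*2/3) = [5/6, 17/18) <- contains code 47/54
  'c': [5/6 + 1/6*2/3, 5/6 + 1/6*5/6) = [17/18, 35/36)
  'a': [5/6 + 1/6*5/6, 5/6 + 1/6*1/1) = [35/36, 1/1)
  emit 'd', narrow to [5/6, 17/18)
Step 3: interval [5/6, 17/18), width = 17/18 - 5/6 = 1/9
  'd': [5/6 + 1/9*0/1, 5/6 + 1/9*2/3) = [5/6, 49/54) <- contains code 47/54
  'c': [5/6 + 1/9*2/3, 5/6 + 1/9*5/6) = [49/54, 25/27)
  'a': [5/6 + 1/9*5/6, 5/6 + 1/9*1/1) = [25/27, 17/18)
  emit 'd', narrow to [5/6, 49/54)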